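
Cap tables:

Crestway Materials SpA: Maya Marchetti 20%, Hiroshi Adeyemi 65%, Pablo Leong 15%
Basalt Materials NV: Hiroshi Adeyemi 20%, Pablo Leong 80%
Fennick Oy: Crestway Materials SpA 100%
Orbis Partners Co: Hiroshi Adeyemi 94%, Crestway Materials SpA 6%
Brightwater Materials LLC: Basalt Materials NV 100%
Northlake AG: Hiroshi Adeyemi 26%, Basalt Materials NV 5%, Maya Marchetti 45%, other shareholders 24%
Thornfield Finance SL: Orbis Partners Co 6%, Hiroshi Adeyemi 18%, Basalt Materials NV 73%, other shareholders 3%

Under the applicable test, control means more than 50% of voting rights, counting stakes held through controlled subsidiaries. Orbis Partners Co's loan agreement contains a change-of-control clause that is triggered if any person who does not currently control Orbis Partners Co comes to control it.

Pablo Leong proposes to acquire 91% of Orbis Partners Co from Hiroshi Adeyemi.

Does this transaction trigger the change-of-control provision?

The purchase adds only to Pablo's holdings (Hiroshi's stake shrinks), so Pablo is the only person who could newly come to control Orbis.
Pablo holds 80% of Basalt, so Pablo controls Basalt.
Basalt holds 100% of Brightwater, so Pablo controls Brightwater.
Basalt holds 73% of Thornfield, so Pablo controls Thornfield.
Neither Pablo nor any entity Pablo controls holds any voting interest in Orbis.
So before the transaction, Pablo does not control Orbis.
After the purchase, Pablo holds 91% of Orbis directly, and Hiroshi's stake falls to 3%.
Pablo holds 91% of Orbis, so Pablo controls Orbis.
Pablo did not control Orbis before and does after, so the clause is triggered.

Yes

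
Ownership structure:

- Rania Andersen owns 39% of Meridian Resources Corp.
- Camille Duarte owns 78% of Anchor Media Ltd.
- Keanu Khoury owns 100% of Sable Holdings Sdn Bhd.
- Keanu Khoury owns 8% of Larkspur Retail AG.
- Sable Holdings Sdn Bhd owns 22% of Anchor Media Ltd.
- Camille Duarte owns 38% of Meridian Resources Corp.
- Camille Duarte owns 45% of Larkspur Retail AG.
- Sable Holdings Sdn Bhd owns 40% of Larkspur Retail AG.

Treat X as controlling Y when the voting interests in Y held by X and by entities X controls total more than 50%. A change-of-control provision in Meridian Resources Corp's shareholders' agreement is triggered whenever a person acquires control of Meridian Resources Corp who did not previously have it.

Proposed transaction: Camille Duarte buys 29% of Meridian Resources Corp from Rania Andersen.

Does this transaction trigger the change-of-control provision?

Yes

The purchase adds only to Camille's holdings (Rania's stake shrinks), so Camille is the only person who could newly come to control Meridian.
Camille holds 78% of Anchor, so Camille controls Anchor.
In Meridian, Camille's side holds only 38%, not > 50%.
So before the transaction, Camille does not control Meridian.
After the purchase, Camille's direct stake in Meridian rises to 38% + 29% = 67%, and Rania's stake falls to 10%.
Camille holds 67% of Meridian, so Camille controls Meridian.
Camille did not control Meridian before and does after, so the clause is triggered.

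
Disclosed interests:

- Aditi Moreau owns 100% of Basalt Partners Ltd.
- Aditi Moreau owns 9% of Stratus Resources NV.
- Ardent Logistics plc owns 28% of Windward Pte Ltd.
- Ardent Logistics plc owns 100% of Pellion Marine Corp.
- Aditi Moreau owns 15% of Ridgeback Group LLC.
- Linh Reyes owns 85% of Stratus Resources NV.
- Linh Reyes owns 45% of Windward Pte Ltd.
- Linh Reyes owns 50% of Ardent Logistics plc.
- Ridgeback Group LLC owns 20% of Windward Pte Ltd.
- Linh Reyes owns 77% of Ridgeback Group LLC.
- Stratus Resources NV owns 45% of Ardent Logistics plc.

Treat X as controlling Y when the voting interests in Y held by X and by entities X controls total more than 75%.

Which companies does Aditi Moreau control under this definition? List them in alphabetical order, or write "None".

Basalt Partners Ltd

Aditi holds 100% of Basalt, so Aditi controls Basalt.
No other company's threshold is met.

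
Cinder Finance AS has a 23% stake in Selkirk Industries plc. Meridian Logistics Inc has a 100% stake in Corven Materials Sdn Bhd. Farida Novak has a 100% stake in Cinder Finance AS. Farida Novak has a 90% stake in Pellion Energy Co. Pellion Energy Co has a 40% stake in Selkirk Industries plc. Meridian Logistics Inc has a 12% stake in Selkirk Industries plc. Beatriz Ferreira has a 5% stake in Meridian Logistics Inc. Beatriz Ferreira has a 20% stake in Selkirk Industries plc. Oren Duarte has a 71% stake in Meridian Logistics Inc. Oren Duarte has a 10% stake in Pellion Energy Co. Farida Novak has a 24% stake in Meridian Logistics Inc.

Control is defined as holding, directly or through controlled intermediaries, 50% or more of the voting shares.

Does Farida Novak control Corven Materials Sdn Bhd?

No

Farida holds 100% of Cinder, so Farida controls Cinder.
Farida holds 90% of Pellion, so Farida controls Pellion.
Cinder and Pellion together hold 23% + 40% = 63% of Selkirk, so Farida controls Selkirk.
Neither Farida nor any entity Farida controls holds any voting interest in Corven.
So Farida does not control Corven.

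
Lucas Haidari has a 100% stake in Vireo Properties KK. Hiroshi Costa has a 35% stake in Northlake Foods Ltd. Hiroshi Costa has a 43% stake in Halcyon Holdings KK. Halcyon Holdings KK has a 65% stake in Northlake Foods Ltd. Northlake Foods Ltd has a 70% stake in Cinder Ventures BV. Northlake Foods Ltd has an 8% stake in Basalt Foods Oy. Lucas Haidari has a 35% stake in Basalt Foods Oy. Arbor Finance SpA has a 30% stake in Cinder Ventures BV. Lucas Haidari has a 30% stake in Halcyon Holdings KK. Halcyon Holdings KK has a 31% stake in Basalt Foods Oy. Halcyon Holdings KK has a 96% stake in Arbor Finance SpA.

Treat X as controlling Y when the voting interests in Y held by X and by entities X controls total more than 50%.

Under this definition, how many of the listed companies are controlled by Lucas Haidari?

1

Lucas holds 100% of Vireo, so Lucas controls Vireo.
No other company's threshold is met.
Lucas controls 1 company.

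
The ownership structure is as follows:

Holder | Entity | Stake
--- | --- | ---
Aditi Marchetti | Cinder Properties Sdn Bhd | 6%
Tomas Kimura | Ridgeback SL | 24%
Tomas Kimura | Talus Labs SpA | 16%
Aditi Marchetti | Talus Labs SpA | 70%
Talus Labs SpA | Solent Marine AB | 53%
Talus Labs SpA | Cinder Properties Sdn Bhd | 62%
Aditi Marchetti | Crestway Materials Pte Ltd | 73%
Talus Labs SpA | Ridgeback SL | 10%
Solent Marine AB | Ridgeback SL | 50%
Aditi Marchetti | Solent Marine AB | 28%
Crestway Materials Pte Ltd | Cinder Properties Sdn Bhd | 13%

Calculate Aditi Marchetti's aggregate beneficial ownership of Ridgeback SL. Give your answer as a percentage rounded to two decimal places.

Aditi reaches Ridgeback along 3 paths.
Via Talus → Solent: 70% × 53% × 50% = 18.55%.
Via Solent: 28% × 50% = 14%.
Via Talus: 70% × 10% = 7%.
Total: 18.55% + 14% + 7% = 39.55%.

39.55%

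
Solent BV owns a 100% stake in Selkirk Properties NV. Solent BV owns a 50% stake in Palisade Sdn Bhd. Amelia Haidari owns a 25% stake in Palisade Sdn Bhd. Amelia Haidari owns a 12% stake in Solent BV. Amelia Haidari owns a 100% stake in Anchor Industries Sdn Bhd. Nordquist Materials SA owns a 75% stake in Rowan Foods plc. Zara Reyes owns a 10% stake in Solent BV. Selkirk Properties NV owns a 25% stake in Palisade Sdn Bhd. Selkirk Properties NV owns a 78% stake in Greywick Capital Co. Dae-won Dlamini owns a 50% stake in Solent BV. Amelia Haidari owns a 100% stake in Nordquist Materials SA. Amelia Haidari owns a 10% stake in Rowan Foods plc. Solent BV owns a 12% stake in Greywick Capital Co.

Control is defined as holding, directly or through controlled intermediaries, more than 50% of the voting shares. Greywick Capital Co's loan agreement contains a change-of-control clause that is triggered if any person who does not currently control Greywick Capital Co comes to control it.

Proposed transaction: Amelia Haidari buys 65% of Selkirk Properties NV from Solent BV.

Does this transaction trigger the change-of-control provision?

The purchase adds only to Amelia's holdings (Solent's stake shrinks), so Amelia is the only person who could newly come to control Greywick.
Amelia holds 100% of Nordquist, so Amelia controls Nordquist.
Amelia holds 100% of Anchor, so Amelia controls Anchor.
Nordquist and Amelia together hold 75% + 10% = 85% of Rowan, so Amelia controls Rowan.
Neither Amelia nor any entity Amelia controls holds any voting interest in Greywick.
So before the transaction, Amelia does not control Greywick.
After the purchase, Amelia holds 65% of Selkirk directly, and Solent's stake falls to 35%.
Amelia holds 65% of Selkirk, so Amelia controls Selkirk.
Selkirk holds 78% of Greywick, so Amelia controls Greywick.
Amelia did not control Greywick before and does after, so the clause is triggered.

Yes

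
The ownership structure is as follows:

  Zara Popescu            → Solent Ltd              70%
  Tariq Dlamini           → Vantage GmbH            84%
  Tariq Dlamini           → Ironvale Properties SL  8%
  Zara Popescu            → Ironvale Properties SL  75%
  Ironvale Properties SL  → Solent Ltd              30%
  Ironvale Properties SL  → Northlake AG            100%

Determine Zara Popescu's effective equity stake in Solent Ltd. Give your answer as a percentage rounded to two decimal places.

92.50%

Zara reaches Solent along 2 paths.
Via Ironvale: 75% × 30% = 22.5%.
Direct stake: 70% = 70%.
Total: 22.5% + 70% = 92.5%.
Rounded: 92.50%.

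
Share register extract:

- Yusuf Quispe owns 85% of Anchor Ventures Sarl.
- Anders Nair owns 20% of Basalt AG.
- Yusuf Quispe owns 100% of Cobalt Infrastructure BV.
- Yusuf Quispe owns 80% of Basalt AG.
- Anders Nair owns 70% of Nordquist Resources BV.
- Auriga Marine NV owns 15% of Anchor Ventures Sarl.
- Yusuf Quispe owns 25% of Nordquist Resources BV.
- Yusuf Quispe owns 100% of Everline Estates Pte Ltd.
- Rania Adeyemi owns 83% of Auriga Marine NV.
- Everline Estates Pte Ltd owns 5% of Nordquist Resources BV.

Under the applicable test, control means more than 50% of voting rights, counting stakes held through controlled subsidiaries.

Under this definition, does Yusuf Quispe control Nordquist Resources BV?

No

Yusuf holds 100% of Everline, so Yusuf controls Everline.
Yusuf holds 80% of Basalt, so Yusuf controls Basalt.
Yusuf holds 100% of Cobalt, so Yusuf controls Cobalt.
Yusuf holds 85% of Anchor, so Yusuf controls Anchor.
In Nordquist, Yusuf's side holds only 25% + 5% = 30%, not > 50%.
So Yusuf does not control Nordquist.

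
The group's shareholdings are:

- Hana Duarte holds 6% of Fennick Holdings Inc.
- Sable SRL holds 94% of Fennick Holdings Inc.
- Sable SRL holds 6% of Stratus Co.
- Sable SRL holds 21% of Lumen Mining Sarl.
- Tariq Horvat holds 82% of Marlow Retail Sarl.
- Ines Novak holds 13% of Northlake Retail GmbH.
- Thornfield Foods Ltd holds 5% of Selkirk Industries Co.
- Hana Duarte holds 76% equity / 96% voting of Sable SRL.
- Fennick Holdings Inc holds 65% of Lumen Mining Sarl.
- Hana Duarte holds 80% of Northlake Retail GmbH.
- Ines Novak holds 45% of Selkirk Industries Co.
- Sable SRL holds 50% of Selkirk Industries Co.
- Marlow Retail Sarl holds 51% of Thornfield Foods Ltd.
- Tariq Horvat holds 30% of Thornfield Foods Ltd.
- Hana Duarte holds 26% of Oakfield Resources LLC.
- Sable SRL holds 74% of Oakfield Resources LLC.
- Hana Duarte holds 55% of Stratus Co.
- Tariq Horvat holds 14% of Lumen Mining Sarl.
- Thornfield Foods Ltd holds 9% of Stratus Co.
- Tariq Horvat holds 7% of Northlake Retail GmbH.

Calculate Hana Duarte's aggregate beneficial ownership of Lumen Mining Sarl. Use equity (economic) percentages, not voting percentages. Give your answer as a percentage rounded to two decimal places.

Hana reaches Lumen along 3 paths.
Via Sable: 76% × 21% = 15.96%.
Via Fennick: 6% × 65% = 3.9%.
Via Sable → Fennick: 76% × 94% × 65% = 46.436%.
Total: 15.96% + 3.9% + 46.436% = 66.296%.
Rounded: 66.30%.

66.30%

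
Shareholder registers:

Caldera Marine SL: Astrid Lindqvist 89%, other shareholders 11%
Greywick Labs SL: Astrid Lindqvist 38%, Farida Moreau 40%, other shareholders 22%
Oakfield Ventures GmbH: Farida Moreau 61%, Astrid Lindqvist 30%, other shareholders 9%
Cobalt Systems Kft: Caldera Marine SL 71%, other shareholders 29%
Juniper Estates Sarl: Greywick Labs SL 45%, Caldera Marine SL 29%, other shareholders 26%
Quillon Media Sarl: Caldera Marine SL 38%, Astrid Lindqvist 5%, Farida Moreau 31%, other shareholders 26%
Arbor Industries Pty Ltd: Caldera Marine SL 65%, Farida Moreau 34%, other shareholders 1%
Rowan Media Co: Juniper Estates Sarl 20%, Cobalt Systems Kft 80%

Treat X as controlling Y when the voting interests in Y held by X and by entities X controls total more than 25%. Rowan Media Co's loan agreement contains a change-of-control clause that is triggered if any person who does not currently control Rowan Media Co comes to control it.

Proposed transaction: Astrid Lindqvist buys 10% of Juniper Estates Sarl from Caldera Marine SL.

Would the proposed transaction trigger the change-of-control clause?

The purchase adds only to Astrid's holdings (Caldera's stake shrinks), so Astrid is the only person who could newly come to control Rowan.
Astrid holds 38% of Greywick, so Astrid controls Greywick.
Astrid holds 89% of Caldera, so Astrid controls Caldera.
Greywick and Caldera together hold 45% + 29% = 74% of Juniper, so Astrid controls Juniper.
Caldera holds 71% of Cobalt, so Astrid controls Cobalt.
Juniper and Cobalt together hold 20% + 80% = 100% of Rowan, so Astrid controls Rowan.
So Astrid already controls Rowan before the transaction.
After the purchase, Astrid holds 10% of Juniper directly, and Caldera's stake falls to 19%.
Astrid controlled Rowan already, so this is not a new person acquiring control; every other person's position is unchanged or reduced.
No new person acquires control, so the clause is not triggered.

No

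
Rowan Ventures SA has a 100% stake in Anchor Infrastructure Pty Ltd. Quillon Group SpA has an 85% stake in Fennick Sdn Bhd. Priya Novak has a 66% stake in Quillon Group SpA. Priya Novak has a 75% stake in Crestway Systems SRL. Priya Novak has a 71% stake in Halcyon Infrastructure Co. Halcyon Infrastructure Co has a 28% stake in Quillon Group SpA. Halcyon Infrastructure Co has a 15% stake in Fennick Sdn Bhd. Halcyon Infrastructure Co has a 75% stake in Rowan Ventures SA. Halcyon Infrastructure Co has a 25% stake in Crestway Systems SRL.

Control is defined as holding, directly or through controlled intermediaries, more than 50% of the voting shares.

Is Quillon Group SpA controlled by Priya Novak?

Yes

Priya holds 71% of Halcyon, so Priya controls Halcyon.
Halcyon and Priya together hold 28% + 66% = 94% of Quillon, so Priya controls Quillon.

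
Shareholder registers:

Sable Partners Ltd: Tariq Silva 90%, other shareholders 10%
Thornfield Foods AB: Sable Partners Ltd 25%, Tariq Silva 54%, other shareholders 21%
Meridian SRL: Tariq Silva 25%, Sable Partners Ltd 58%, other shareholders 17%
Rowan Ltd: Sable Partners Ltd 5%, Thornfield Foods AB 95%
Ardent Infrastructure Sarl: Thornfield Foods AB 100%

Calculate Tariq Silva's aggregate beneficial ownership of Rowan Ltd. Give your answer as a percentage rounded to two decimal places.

Tariq reaches Rowan along 3 paths.
Via Sable: 90% × 5% = 4.5%.
Via Sable → Thornfield: 90% × 25% × 95% = 21.375%.
Via Thornfield: 54% × 95% = 51.3%.
Total: 4.5% + 21.375% + 51.3% = 77.175%.
Rounded: 77.18%.

77.18%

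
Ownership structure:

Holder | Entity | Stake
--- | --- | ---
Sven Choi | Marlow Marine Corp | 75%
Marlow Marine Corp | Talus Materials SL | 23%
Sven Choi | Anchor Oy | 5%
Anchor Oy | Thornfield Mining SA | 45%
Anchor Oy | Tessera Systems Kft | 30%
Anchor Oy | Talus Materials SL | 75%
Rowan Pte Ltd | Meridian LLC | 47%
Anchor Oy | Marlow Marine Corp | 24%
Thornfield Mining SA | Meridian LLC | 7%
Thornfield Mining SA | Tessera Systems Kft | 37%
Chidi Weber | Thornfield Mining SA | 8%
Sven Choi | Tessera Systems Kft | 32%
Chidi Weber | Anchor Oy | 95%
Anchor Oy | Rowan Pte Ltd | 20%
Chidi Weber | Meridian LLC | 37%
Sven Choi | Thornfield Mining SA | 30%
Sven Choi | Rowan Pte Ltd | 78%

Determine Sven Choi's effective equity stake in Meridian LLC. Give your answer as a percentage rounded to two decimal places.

Sven reaches Meridian along 4 paths.
Via Anchor → Rowan: 5% × 20% × 47% = 0.47%.
Via Rowan: 78% × 47% = 36.66%.
Via Thornfield: 30% × 7% = 2.1%.
Via Anchor → Thornfield: 5% × 45% × 7% = 0.1575%.
Total: 0.47% + 36.66% + 2.1% + 0.1575% = 39.3875%.
Rounded: 39.39%.

39.39%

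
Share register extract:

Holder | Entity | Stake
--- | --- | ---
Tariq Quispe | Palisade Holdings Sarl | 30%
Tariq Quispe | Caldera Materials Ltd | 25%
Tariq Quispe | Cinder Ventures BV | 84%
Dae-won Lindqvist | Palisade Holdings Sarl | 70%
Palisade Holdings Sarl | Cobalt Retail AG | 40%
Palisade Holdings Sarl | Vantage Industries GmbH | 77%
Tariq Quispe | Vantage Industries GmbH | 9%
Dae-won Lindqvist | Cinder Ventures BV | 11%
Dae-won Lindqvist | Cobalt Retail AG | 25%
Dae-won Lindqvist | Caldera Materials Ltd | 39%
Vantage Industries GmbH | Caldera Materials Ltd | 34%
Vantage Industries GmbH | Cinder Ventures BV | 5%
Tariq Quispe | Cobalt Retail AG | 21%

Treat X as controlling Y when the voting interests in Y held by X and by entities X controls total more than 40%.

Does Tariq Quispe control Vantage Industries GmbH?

No

Tariq holds 84% of Cinder, so Tariq controls Cinder.
In Vantage, Tariq's side holds only 9%, not > 40%.
So Tariq does not control Vantage.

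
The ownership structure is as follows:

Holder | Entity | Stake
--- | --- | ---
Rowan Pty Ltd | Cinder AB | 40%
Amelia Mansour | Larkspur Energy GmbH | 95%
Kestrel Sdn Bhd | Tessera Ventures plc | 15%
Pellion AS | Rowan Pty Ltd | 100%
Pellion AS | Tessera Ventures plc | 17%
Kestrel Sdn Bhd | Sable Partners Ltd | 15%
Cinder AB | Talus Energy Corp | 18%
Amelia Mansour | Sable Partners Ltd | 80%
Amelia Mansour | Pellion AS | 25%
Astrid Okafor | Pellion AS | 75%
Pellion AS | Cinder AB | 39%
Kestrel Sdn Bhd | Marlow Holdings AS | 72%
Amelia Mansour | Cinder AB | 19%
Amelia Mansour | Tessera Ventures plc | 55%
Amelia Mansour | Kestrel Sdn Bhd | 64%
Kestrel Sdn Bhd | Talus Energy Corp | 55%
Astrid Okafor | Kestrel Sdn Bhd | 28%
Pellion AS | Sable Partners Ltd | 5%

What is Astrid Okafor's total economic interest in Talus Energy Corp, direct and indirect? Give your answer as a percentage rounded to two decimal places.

Astrid reaches Talus along 3 paths.
Via Pellion → Rowan → Cinder: 75% × 100% × 40% × 18% = 5.4%.
Via Pellion → Cinder: 75% × 39% × 18% = 5.265%.
Via Kestrel: 28% × 55% = 15.4%.
Total: 5.4% + 5.265% + 15.4% = 26.065%.
Rounded: 26.07%.

26.07%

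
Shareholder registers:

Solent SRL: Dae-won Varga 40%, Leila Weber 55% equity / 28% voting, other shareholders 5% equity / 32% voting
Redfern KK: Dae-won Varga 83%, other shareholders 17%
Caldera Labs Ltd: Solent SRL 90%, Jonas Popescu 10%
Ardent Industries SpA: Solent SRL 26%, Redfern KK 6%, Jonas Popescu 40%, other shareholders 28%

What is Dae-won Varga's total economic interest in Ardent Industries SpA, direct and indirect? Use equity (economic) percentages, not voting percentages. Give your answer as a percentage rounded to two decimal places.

Dae-won reaches Ardent along 2 paths.
Via Solent: 40% × 26% = 10.4%.
Via Redfern: 83% × 6% = 4.98%.
Total: 10.4% + 4.98% = 15.38%.

15.38%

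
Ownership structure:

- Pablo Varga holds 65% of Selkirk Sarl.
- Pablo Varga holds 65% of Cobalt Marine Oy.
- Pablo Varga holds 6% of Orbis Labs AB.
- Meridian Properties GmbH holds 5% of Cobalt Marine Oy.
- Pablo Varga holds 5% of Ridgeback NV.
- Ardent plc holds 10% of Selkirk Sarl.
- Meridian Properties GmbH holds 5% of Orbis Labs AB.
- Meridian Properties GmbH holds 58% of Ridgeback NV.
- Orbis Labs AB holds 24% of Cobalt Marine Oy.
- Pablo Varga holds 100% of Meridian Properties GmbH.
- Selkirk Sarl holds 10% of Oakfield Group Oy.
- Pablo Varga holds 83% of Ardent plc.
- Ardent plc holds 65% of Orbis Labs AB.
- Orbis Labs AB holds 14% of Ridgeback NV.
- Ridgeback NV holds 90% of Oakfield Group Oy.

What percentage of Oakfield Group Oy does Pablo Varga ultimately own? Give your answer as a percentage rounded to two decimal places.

Pablo reaches Oakfield along 7 paths.
Via Ardent → Selkirk: 83% × 10% × 10% = 0.83%.
Via Selkirk: 65% × 10% = 6.5%.
Via Meridian → Ridgeback: 100% × 58% × 90% = 52.2%.
Via Meridian → Orbis → Ridgeback: 100% × 5% × 14% × 90% = 0.63%.
Via Orbis → Ridgeback: 6% × 14% × 90% = 0.756%.
Via Ardent → Orbis → Ridgeback: 83% × 65% × 14% × 90% = 6.7977%.
Via Ridgeback: 5% × 90% = 4.5%.
Total: 0.83% + 6.5% + 52.2% + 0.63% + 0.756% + 6.7977% + 4.5% = 72.2137%.
Rounded: 72.21%.

72.21%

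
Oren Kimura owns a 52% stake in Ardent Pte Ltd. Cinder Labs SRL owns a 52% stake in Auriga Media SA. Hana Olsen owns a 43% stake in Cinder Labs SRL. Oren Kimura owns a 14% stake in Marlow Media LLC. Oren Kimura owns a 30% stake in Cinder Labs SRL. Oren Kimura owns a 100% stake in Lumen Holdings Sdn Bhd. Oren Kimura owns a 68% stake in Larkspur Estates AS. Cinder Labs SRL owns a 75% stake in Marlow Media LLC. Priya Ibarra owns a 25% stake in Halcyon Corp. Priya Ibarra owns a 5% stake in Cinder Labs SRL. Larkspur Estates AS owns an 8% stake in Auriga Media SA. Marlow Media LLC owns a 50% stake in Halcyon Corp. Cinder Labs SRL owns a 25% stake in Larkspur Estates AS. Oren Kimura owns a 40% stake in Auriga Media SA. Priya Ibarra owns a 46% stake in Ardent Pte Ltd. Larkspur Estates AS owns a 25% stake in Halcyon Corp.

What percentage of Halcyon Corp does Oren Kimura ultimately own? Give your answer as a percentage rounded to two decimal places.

37.13%

Oren reaches Halcyon along 4 paths.
Via Cinder → Marlow: 30% × 75% × 50% = 11.25%.
Via Marlow: 14% × 50% = 7%.
Via Cinder → Larkspur: 30% × 25% × 25% = 1.875%.
Via Larkspur: 68% × 25% = 17%.
Total: 11.25% + 7% + 1.875% + 17% = 37.125%.
Rounded: 37.13%.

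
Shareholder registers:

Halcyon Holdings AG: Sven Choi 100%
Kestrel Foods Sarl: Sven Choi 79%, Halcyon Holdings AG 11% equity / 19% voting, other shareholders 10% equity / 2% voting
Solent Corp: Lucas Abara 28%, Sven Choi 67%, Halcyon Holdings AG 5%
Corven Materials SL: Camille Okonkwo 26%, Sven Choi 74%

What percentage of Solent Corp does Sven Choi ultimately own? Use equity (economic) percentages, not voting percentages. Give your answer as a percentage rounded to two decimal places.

Sven reaches Solent along 2 paths.
Direct stake: 67% = 67%.
Via Halcyon: 100% × 5% = 5%.
Total: 67% + 5% = 72%.
Rounded: 72.00%.

72.00%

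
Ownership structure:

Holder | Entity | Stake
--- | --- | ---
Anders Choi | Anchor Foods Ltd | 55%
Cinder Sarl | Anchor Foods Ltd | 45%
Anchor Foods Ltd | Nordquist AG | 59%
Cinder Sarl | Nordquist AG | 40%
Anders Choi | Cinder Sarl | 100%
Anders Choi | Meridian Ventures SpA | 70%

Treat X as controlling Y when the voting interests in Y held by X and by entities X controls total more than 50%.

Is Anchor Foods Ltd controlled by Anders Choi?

Yes

Anders holds 100% of Cinder, so Anders controls Cinder.
Anders and Cinder together hold 55% + 45% = 100% of Anchor, so Anders controls Anchor.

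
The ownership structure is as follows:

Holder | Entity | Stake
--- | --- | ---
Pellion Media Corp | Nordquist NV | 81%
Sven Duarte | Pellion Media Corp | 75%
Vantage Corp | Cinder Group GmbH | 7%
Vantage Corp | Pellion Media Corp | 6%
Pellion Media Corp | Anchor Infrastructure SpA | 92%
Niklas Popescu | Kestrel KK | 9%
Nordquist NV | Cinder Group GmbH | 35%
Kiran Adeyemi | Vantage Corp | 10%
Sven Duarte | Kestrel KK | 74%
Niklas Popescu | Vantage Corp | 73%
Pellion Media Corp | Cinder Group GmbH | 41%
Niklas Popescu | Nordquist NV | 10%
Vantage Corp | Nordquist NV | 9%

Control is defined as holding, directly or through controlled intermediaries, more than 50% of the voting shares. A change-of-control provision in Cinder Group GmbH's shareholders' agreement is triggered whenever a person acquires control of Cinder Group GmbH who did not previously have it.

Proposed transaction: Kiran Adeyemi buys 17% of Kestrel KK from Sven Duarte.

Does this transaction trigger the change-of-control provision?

No

The purchase adds only to Kiran's holdings (Sven's stake shrinks), so Kiran is the only person who could newly come to control Cinder.
Kiran's largest direct stake is 10% in Vantage, which does not meet the threshold, so Kiran controls no company.
Neither Kiran nor any entity Kiran controls holds any voting interest in Cinder.
So before the transaction, Kiran does not control Cinder.
After the purchase, Kiran holds 17% of Kestrel directly, and Sven's stake falls to 57%.
Kiran's side now holds 17% of Kestrel, not > 50%, so Kiran still does not control Kestrel.
After the transaction, neither Kiran nor any entity Kiran controls holds a voting interest in Cinder, so Kiran still does not control it.
No new person acquires control, so the clause is not triggered.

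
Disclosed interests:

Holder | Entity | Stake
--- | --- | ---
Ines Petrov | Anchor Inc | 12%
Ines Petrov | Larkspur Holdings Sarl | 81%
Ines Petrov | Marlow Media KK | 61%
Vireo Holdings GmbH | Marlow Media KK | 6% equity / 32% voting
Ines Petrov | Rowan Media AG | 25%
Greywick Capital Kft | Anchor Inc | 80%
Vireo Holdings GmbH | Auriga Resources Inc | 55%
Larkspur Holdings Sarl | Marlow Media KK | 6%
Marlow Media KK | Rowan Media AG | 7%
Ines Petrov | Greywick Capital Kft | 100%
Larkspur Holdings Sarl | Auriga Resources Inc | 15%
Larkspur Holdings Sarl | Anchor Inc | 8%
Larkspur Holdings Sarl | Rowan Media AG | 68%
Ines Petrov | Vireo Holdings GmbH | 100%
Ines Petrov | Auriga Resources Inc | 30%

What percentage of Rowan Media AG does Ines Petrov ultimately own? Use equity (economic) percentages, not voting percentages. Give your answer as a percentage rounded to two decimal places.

Ines reaches Rowan along 5 paths.
Via Larkspur: 81% × 68% = 55.08%.
Direct stake: 25% = 25%.
Via Marlow: 61% × 7% = 4.27%.
Via Vireo → Marlow: 100% × 6% × 7% = 0.42%.
Via Larkspur → Marlow: 81% × 6% × 7% = 0.3402%.
Total: 55.08% + 25% + 4.27% + 0.42% + 0.3402% = 85.1102%.
Rounded: 85.11%.

85.11%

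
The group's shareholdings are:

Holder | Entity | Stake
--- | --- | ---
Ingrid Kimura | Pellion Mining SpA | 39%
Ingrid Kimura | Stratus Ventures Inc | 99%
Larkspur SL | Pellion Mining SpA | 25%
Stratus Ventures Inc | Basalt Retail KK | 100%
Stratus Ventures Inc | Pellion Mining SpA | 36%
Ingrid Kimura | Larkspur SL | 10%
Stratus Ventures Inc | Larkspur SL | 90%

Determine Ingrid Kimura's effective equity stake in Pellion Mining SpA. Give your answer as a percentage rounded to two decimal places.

99.42%

Ingrid reaches Pellion along 4 paths.
Direct stake: 39% = 39%.
Via Stratus: 99% × 36% = 35.64%.
Via Larkspur: 10% × 25% = 2.5%.
Via Stratus → Larkspur: 99% × 90% × 25% = 22.275%.
Total: 39% + 35.64% + 2.5% + 22.275% = 99.415%.
Rounded: 99.42%.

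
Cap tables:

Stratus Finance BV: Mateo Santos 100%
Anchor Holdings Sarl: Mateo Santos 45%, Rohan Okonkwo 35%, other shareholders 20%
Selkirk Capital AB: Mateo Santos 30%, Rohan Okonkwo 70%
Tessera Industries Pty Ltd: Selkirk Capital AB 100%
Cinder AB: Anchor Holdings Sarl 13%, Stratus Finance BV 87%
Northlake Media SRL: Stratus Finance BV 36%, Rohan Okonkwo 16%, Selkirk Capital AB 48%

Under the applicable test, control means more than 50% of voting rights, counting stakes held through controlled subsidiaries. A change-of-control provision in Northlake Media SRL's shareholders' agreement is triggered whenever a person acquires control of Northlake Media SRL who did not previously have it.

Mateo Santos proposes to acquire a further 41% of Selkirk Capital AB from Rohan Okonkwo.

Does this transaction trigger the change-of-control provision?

The purchase adds only to Mateo's holdings (Rohan's stake shrinks), so Mateo is the only person who could newly come to control Northlake.
Mateo holds 100% of Stratus, so Mateo controls Stratus.
Stratus holds 87% of Cinder, so Mateo controls Cinder.
In Northlake, Mateo's side holds only 36%, not > 50%.
So before the transaction, Mateo does not control Northlake.
After the purchase, Mateo's direct stake in Selkirk rises to 30% + 41% = 71%, and Rohan's stake falls to 29%.
Mateo holds 71% of Selkirk, so Mateo controls Selkirk.
Stratus and Selkirk together hold 36% + 48% = 84% of Northlake, so Mateo controls Northlake.
Mateo did not control Northlake before and does after, so the clause is triggered.

Yes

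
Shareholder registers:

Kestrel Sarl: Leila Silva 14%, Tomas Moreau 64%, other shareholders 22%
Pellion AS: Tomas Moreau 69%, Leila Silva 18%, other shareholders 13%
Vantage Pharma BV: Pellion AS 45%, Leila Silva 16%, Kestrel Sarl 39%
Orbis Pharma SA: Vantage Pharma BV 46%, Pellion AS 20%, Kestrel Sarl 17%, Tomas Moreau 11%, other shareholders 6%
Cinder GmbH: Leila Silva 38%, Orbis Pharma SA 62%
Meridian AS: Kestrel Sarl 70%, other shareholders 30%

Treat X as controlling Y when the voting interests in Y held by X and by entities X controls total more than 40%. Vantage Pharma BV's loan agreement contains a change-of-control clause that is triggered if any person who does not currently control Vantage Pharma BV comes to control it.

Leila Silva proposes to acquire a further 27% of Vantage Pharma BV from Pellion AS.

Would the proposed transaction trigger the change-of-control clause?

Yes

The purchase adds only to Leila's holdings (Pellion's stake shrinks), so Leila is the only person who could newly come to control Vantage.
Leila's largest direct stake is 38% in Cinder, which does not meet the threshold, so Leila controls no company.
In Vantage, Leila's side holds only 16%, not > 40%.
So before the transaction, Leila does not control Vantage.
After the purchase, Leila's direct stake in Vantage rises to 16% + 27% = 43%, and Pellion's stake falls to 18%.
Leila holds 43% of Vantage, so Leila controls Vantage.
Leila did not control Vantage before and does after, so the clause is triggered.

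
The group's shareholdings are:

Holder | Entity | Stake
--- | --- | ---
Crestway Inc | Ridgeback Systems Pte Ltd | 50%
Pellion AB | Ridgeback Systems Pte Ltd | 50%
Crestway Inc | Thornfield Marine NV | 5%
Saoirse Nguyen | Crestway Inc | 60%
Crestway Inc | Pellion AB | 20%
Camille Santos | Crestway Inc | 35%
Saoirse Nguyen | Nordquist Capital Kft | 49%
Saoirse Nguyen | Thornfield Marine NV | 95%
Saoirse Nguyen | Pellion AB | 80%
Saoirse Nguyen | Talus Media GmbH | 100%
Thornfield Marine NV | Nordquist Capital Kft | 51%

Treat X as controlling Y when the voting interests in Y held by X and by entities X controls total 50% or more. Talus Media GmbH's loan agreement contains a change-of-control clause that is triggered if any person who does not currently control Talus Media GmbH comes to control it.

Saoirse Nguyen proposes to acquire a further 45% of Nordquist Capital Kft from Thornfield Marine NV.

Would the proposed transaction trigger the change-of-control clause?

The purchase adds only to Saoirse's holdings (Thornfield's stake shrinks), so Saoirse is the only person who could newly come to control Talus.
Saoirse holds 100% of Talus, so Saoirse controls Talus.
So Saoirse already controls Talus before the transaction.
After the purchase, Saoirse's direct stake in Nordquist rises to 49% + 45% = 94%, and Thornfield's stake falls to 6%.
Saoirse controlled Talus already, so this is not a new person acquiring control; every other person's position is unchanged or reduced.
No new person acquires control, so the clause is not triggered.

No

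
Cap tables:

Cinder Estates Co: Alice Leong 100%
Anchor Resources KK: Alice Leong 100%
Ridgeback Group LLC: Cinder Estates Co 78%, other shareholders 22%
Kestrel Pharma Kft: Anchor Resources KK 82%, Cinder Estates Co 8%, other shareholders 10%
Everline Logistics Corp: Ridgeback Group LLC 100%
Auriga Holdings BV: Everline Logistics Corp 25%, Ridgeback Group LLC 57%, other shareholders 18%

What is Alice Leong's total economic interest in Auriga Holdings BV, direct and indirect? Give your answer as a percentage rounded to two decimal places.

63.96%

Alice reaches Auriga along 2 paths.
Via Cinder → Ridgeback → Everline: 100% × 78% × 100% × 25% = 19.5%.
Via Cinder → Ridgeback: 100% × 78% × 57% = 44.46%.
Total: 19.5% + 44.46% = 63.96%.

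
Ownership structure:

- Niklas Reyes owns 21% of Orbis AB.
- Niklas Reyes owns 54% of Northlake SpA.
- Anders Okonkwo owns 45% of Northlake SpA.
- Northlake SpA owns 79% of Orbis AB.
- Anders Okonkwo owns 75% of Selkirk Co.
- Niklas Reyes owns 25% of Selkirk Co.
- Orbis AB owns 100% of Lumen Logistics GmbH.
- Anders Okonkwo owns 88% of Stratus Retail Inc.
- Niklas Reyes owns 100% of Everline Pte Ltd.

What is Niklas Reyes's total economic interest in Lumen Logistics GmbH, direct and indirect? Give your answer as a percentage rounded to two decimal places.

63.66%

Niklas reaches Lumen along 2 paths.
Via Orbis: 21% × 100% = 21%.
Via Northlake → Orbis: 54% × 79% × 100% = 42.66%.
Total: 21% + 42.66% = 63.66%.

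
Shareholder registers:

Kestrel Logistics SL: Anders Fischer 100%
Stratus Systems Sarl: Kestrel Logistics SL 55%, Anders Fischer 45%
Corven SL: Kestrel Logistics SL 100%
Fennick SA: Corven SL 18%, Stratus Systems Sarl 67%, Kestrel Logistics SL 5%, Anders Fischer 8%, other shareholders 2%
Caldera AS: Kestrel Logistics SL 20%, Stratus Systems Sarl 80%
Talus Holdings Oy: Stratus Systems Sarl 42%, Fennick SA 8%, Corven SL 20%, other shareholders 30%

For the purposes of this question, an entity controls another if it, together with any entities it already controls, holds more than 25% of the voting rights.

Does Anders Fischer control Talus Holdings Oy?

Yes

Anders holds 100% of Kestrel, so Anders controls Kestrel.
Kestrel holds 100% of Corven, so Anders controls Corven.
Kestrel and Anders together hold 55% + 45% = 100% of Stratus, so Anders controls Stratus.
Corven and Stratus and Kestrel and Anders together hold 18% + 67% + 5% + 8% = 98% of Fennick, so Anders controls Fennick.
Stratus and Fennick and Corven together hold 42% + 8% + 20% = 70% of Talus, so Anders controls Talus.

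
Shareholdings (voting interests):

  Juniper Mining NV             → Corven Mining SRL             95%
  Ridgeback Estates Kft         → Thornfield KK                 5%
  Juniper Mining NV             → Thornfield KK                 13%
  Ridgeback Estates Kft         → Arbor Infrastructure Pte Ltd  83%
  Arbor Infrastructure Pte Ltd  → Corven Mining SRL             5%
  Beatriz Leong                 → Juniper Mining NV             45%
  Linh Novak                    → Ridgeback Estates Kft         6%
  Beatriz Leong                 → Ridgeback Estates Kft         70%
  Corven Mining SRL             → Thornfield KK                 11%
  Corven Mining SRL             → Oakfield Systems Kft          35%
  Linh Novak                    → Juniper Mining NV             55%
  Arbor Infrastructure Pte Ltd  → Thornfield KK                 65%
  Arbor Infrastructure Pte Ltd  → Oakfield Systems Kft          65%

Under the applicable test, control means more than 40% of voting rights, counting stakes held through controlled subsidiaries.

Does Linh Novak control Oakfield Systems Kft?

Linh holds 55% of Juniper, so Linh controls Juniper.
Juniper holds 95% of Corven, so Linh controls Corven.
In Oakfield, Linh's side holds only 35%, not > 40%.
So Linh does not control Oakfield.

No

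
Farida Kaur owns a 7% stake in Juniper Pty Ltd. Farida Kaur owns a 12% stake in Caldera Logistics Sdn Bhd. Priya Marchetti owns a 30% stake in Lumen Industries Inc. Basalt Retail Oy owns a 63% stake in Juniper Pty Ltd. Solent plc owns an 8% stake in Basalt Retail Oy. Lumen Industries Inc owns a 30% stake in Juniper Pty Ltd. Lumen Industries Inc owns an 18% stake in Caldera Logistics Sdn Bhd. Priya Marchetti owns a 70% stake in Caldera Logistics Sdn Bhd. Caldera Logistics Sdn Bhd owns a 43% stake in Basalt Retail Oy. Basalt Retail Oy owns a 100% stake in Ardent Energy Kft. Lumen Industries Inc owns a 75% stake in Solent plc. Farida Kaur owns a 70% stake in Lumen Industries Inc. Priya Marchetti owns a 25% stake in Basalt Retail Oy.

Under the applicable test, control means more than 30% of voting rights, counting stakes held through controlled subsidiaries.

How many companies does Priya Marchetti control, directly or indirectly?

4

Priya holds 70% of Caldera, so Priya controls Caldera.
Caldera and Priya together hold 43% + 25% = 68% of Basalt, so Priya controls Basalt.
Basalt holds 100% of Ardent, so Priya controls Ardent.
Basalt holds 63% of Juniper, so Priya controls Juniper.
No other company's threshold is met.
Priya controls 4 companies.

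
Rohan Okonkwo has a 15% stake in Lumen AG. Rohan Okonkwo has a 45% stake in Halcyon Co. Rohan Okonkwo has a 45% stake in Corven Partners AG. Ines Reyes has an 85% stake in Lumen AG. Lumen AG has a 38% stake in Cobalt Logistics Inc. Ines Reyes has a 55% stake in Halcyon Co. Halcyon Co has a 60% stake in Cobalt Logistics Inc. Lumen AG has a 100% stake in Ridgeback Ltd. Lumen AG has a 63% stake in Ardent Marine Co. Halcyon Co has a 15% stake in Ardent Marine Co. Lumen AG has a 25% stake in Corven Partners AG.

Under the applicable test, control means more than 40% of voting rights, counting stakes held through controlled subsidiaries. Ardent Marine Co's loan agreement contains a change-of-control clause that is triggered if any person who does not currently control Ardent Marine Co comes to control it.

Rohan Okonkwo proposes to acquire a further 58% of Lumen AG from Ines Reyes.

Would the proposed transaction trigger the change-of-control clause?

Yes

The purchase adds only to Rohan's holdings (Ines's stake shrinks), so Rohan is the only person who could newly come to control Ardent.
Rohan holds 45% of Halcyon, so Rohan controls Halcyon.
Halcyon holds 60% of Cobalt, so Rohan controls Cobalt.
Rohan holds 45% of Corven, so Rohan controls Corven.
In Ardent, Rohan's side holds only 15%, not > 40%.
So before the transaction, Rohan does not control Ardent.
After the purchase, Rohan's direct stake in Lumen rises to 15% + 58% = 73%, and Ines's stake falls to 27%.
Rohan holds 73% of Lumen, so Rohan controls Lumen.
Halcyon and Lumen together hold 15% + 63% = 78% of Ardent, so Rohan controls Ardent.
Rohan did not control Ardent before and does after, so the clause is triggered.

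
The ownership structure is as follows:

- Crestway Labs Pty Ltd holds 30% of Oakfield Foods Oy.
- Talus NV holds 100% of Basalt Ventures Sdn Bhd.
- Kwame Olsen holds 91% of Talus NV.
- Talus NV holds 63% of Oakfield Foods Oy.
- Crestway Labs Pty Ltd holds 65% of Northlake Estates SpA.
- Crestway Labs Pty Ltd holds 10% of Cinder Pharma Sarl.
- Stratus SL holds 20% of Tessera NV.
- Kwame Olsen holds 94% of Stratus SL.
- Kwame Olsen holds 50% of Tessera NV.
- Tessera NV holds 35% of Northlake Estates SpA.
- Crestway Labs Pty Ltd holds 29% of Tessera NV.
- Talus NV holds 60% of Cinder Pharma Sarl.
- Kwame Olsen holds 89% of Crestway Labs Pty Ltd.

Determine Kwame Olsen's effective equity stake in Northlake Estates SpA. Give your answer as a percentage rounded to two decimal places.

Kwame reaches Northlake along 4 paths.
Via Crestway: 89% × 65% = 57.85%.
Via Tessera: 50% × 35% = 17.5%.
Via Stratus → Tessera: 94% × 20% × 35% = 6.58%.
Via Crestway → Tessera: 89% × 29% × 35% = 9.0335%.
Total: 57.85% + 17.5% + 6.58% + 9.0335% = 90.9635%.
Rounded: 90.96%.

90.96%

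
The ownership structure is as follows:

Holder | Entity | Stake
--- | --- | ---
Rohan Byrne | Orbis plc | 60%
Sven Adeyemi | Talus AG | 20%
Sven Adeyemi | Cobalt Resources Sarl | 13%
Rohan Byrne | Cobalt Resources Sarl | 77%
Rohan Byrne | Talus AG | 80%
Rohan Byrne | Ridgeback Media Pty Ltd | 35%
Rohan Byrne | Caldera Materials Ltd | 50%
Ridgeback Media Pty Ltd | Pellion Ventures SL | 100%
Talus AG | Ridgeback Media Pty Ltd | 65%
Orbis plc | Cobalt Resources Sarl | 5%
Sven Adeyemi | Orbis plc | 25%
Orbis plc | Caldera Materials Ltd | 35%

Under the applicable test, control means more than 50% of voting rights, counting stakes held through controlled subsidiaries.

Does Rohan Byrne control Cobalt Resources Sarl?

Yes

Rohan holds 60% of Orbis, so Rohan controls Orbis.
Orbis and Rohan together hold 5% + 77% = 82% of Cobalt, so Rohan controls Cobalt.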